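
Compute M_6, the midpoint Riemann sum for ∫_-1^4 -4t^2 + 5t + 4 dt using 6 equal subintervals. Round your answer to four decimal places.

Δt = (4 − (-1))/6 = 5/6.
Midpoints: -7/12, 0.25, 13/12, 23/12, 2.75, 43/12.
f(-7/12) = -5/18, f(0.25) = 5, f(13/12) = 85/18, f(23/12) = -10/9, f(2.75) = -12.5, f(43/12) = -265/9.
Sum = Δt · [f(-7/12) + f(0.25) + f(13/12) + ...].
Sum ≈ -28.0093.

-28.0093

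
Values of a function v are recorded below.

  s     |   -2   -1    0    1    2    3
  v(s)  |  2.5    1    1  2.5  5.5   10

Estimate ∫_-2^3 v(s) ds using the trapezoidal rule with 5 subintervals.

16.25

Δs = 1.
T_5 = (1/2)·[2.5 + 2·1 + 2·1 + 2·2.5 + 2·5.5 + 10] = 16.25.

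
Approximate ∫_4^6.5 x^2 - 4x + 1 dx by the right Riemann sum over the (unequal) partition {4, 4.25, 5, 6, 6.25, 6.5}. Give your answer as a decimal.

26.09375

Subinterval widths: 0.25, 0.75, 1, 0.25, 0.25.
Right endpoints: 4.25, 5, 6, 6.25, 6.5.
f(4.25) = 2.0625, f(5) = 6, f(6) = 13, f(6.25) = 15.0625, f(6.5) = 17.25.
Sum = Σ Δx_i · f(x_i).
Sum = 26.09375.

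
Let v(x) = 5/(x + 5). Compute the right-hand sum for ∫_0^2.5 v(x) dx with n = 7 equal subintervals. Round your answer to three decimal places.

1.969

Δx = (2.5 − 0)/7 = 5/14.
Right endpoints: 5/14, 5/7, 15/14, 10/7, 25/14, 15/7, 2.5.
v(5/14) = 14/15, v(5/7) = 0.875, v(15/14) = 14/17, v(10/7) = 7/9, v(25/14) = 14/19, v(15/7) = 0.7, v(2.5) = 2/3.
Sum = Δx · [v(5/14) + v(5/7) + v(15/14) + ...].
Sum ≈ 1.969.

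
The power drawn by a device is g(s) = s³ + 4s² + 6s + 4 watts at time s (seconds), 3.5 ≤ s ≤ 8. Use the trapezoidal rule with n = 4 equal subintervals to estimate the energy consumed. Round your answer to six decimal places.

Δs = (8 − 3.5)/4 = 1.125.
g(3.5) = 116.875, g(4.625) = 110717/512, g(5.75) = 360.859375, g(6.875) = 286343/512, g(8) = 820.
T_4 = (Δs/2)·[g(s_0) + 2g(s_1) + 2g(s_2) + 2g(s_3) + g(s_4)].
Sum ≈ 1805.405273.

1805.405273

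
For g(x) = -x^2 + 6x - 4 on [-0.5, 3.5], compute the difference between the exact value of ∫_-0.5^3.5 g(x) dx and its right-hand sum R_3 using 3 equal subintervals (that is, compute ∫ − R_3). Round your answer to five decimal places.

Exact integral: ∫_-0.5^3.5 g(x) dx ≈ 5.6666667.
R_3 ≈ 12.4814815.
Error ≈ 5.6666667 − 12.4814815 ≈ -6.81481.

-6.81481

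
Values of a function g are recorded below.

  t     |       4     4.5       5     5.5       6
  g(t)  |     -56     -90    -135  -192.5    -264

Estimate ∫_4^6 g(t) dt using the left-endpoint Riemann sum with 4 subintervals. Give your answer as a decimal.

Δt = 0.5.
Sum = 0.5·[(-56) + (-90) + (-135) + (-192.5)] = -236.75.

-236.75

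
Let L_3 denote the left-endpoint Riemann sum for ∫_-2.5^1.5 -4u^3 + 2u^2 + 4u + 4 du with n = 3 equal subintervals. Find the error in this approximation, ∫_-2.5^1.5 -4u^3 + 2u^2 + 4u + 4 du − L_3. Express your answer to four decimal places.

Exact integral: ∫_-2.5^1.5 f(u) du ≈ 54.666667.
L_3 ≈ 109.481481.
Error ≈ 54.666667 − 109.481481 ≈ -54.8148.

-54.8148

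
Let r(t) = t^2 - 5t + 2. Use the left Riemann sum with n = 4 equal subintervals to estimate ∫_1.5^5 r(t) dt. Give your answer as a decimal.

-11.18359375

Δt = (5 − 1.5)/4 = 0.875.
Left endpoints: 1.5, 2.375, 3.25, 4.125.
r(1.5) = -3.25, r(2.375) = -4.234375, r(3.25) = -3.6875, r(4.125) = -1.609375.
Sum = Δt · [r(1.5) + r(2.375) + r(3.25) + r(4.125)].
Sum = -11.18359375.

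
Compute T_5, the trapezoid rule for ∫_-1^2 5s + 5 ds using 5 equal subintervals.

22.5

Δs = (2 − (-1))/5 = 0.6.
f(-1) = 0, f(-0.4) = 3, f(0.2) = 6, f(0.8) = 9, f(1.4) = 12, f(2) = 15.
T_5 = (Δs/2)·[f(s_0) + 2f(s_1) + ... + 2f(s_{4}) + f(s_5)].
Sum = 22.5.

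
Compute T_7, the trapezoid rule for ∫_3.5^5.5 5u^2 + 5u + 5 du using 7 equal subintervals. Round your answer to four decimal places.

260.9694

Δu = (5.5 − 3.5)/7 = 2/7.
f(3.5) = 83.75, f(53/14) = 18735/196, f(57/14) = 21215/196, f(61/14) = 23855/196, f(65/14) = 26655/196, f(69/14) = 29615/196, f(73/14) = 32735/196, f(5.5) = 183.75.
T_7 = (Δu/2)·[f(u_0) + 2f(u_1) + ... + 2f(u_{6}) + f(u_7)].
Sum ≈ 260.9694.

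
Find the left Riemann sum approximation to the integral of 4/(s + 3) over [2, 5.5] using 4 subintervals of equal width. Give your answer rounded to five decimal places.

2.27328

Δs = (5.5 − 2)/4 = 0.875.
Left endpoints: 2, 2.875, 3.75, 4.625.
f(2) = 0.8, f(2.875) = 32/47, f(3.75) = 16/27, f(4.625) = 32/61.
Sum = Δs · [f(2) + f(2.875) + f(3.75) + f(4.625)].
Sum ≈ 2.27328.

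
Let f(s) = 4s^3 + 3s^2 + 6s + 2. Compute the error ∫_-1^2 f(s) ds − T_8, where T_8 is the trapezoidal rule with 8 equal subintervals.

-0.6328125

Exact integral: ∫_-1^2 f(s) ds = 39.
T_8 = 39.6328125.
Error = 39 − 39.6328125 = -0.6328125.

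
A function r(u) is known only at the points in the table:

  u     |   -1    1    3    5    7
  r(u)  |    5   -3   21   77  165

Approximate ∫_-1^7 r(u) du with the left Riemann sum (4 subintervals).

Δu = 2.
Sum = 2·[5 + (-3) + 21 + 77] = 200.

200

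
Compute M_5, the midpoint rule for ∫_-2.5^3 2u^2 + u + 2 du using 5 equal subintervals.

Δu = (3 − (-2.5))/5 = 1.1.
Midpoints: -1.95, -0.85, 0.25, 1.35, 2.45.
f(-1.95) = 7.655, f(-0.85) = 2.595, f(0.25) = 2.375, f(1.35) = 6.995, f(2.45) = 16.455.
Sum = Δu · [f(-1.95) + f(-0.85) + f(0.25) + f(1.35) + f(2.45)].
Sum = 39.6825.

39.6825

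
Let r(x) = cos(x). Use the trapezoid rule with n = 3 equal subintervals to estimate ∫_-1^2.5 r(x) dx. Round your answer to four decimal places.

1.2728

Δx = (2.5 − (-1))/3 = 7/6.
r(-1) ≈ 0.5403, r(1/6) ≈ 0.9861, r(4/3) ≈ 0.2352, r(2.5) ≈ -0.8011.
T_3 = (Δx/2)·[r(x_0) + 2r(x_1) + 2r(x_2) + r(x_3)].
Sum ≈ 1.2728.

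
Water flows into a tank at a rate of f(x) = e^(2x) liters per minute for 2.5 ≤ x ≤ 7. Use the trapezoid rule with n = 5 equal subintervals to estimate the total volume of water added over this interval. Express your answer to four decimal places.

Δx = (7 − 2.5)/5 = 0.9.
f(2.5) ≈ 148.4132, f(3.4) ≈ 897.8473, f(4.3) ≈ 5431.6596, f(5.2) ≈ 32859.6257, f(6.1) ≈ 198789.1511, f(7) ≈ 1202604.2842.
T_5 = (Δx/2)·[f(x_0) + 2f(x_1) + ... + 2f(x_{4}) + f(x_5)].
Sum ≈ 755419.1691.

755419.1691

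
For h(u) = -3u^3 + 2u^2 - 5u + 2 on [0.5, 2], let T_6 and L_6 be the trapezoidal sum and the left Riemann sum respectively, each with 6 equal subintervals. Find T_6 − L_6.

T_6 = -13.22265625.
L_6 = -10.26953125.
T_6 − L_6 = -2.953125.

-2.953125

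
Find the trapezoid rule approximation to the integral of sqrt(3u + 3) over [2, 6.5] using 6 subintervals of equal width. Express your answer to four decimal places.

17.7085

Δu = (6.5 − 2)/6 = 0.75.
f(2) ≈ 3.0000, f(2.75) ≈ 3.3541, f(3.5) ≈ 3.6742, f(4.25) ≈ 3.9686, f(5) ≈ 4.2426, f(5.75) ≈ 4.5000, f(6.5) ≈ 4.7434.
T_6 = (Δu/2)·[f(u_0) + 2f(u_1) + ... + 2f(u_{5}) + f(u_6)].
Sum ≈ 17.7085.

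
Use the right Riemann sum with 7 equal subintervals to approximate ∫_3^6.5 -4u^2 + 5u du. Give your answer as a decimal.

-276.5

Δu = (6.5 − 3)/7 = 0.5.
Right endpoints: 3.5, 4, 4.5, 5, 5.5, 6, 6.5.
f(3.5) = -31.5, f(4) = -44, f(4.5) = -58.5, f(5) = -75, f(5.5) = -93.5, f(6) = -114, f(6.5) = -136.5.
Sum = Δu · [f(3.5) + f(4) + f(4.5) + ...].
Sum = -276.5.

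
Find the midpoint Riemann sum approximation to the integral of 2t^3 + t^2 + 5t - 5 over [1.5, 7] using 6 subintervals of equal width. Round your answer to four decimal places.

1390.3462

Δt = (7 − 1.5)/6 = 11/12.
Midpoints: 47/24, 2.875, 91/24, 113/24, 5.625, 157/24.
f(47/24) = 163451/6912, f(2.875) = 65.16796875, f(91/24) = 949423/6912, f(113/24) = 1724285/6912, f(5.625) = 410.72265625, f(157/24) = 4357201/6912.
Sum = Δt · [f(47/24) + f(2.875) + f(91/24) + ...].
Sum ≈ 1390.3462.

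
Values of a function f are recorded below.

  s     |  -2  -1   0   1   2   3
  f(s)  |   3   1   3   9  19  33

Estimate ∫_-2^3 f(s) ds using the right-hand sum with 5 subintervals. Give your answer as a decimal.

65

Δs = 1.
Sum = 1·[1 + 3 + 9 + 19 + 33] = 65.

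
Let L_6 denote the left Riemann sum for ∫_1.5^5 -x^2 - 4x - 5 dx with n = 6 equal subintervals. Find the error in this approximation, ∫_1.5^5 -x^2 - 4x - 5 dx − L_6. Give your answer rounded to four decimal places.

Exact integral: ∫_1.5^5 f(x) dx ≈ -103.541667.
L_6 ≈ -93.021412.
Error ≈ -103.541667 − (-93.021412) ≈ -10.5203.

-10.5203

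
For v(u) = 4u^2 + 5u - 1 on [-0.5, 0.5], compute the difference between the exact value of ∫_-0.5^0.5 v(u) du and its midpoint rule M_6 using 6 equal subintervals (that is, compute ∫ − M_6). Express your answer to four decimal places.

Exact integral: ∫_-0.5^0.5 v(u) du ≈ -0.666667.
M_6 ≈ -0.675926.
Error ≈ -0.666667 − (-0.675926) ≈ 0.0093.

0.0093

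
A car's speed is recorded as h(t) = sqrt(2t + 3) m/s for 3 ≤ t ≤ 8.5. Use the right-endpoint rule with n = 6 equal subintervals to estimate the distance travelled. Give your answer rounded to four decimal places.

21.4813

Δt = (8.5 − 3)/6 = 11/12.
Right endpoints: 47/12, 29/6, 5.75, 20/3, 91/12, 8.5.
h(47/12) ≈ 3.2914, h(29/6) ≈ 3.5590, h(5.75) ≈ 3.8079, h(20/3) ≈ 4.0415, h(91/12) ≈ 4.2622, h(8.5) ≈ 4.4721.
Sum = Δt · [h(47/12) + h(29/6) + h(5.75) + ...].
Sum ≈ 21.4813.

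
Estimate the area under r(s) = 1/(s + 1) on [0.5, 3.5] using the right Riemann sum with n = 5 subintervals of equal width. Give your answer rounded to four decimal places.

Δs = (3.5 − 0.5)/5 = 0.6.
Right endpoints: 1.1, 1.7, 2.3, 2.9, 3.5.
r(1.1) = 10/21, r(1.7) = 10/27, r(2.3) = 10/33, r(2.9) = 10/39, r(3.5) = 2/9.
Sum = Δs · [r(1.1) + r(1.7) + r(2.3) + r(2.9) + r(3.5)].
Sum ≈ 0.9769.

0.9769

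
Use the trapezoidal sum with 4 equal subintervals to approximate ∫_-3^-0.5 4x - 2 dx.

-22.5

Δx = (-0.5 − (-3))/4 = 0.625.
f(-3) = -14, f(-2.375) = -11.5, f(-1.75) = -9, f(-1.125) = -6.5, f(-0.5) = -4.
T_4 = (Δx/2)·[f(x_0) + 2f(x_1) + 2f(x_2) + 2f(x_3) + f(x_4)].
Sum = -22.5.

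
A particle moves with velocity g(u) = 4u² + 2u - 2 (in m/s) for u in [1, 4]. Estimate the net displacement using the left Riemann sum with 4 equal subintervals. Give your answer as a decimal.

Δu = (4 − 1)/4 = 0.75.
Left endpoints: 1, 1.75, 2.5, 3.25.
g(1) = 4, g(1.75) = 13.75, g(2.5) = 28, g(3.25) = 46.75.
Sum = Δu · [g(1) + g(1.75) + g(2.5) + g(3.25)].
Sum = 69.375.

69.375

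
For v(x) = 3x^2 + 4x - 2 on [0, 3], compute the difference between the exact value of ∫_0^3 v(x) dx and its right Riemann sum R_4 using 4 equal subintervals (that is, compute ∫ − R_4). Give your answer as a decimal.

-15.46875

Exact integral: ∫_0^3 v(x) dx = 39.
R_4 = 54.46875.
Error = 39 − 54.46875 = -15.46875.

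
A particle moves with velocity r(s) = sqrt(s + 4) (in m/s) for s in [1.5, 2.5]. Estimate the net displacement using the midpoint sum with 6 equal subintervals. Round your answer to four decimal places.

2.4488

Δs = (2.5 − 1.5)/6 = 1/6.
Midpoints: 19/12, 1.75, 23/12, 25/12, 2.25, 29/12.
r(19/12) ≈ 2.3629, r(1.75) ≈ 2.3979, r(23/12) ≈ 2.4324, r(25/12) ≈ 2.4664, r(2.25) ≈ 2.5000, r(29/12) ≈ 2.5331.
Sum = Δs · [r(19/12) + r(1.75) + r(23/12) + ...].
Sum ≈ 2.4488.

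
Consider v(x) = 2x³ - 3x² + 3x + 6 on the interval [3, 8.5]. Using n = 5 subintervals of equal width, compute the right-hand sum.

2695.77

Δx = (8.5 − 3)/5 = 1.1.
Right endpoints: 4.1, 5.2, 6.3, 7.4, 8.5.
v(4.1) = 105.712, v(5.2) = 221.696, v(6.3) = 405.924, v(7.4) = 674.368, v(8.5) = 1043.
Sum = Δx · [v(4.1) + v(5.2) + v(6.3) + v(7.4) + v(8.5)].
Sum = 2695.77.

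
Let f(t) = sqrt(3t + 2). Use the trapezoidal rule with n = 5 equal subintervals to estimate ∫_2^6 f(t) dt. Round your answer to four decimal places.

Δt = (6 − 2)/5 = 0.8.
f(2) ≈ 2.8284, f(2.8) ≈ 3.2249, f(3.6) ≈ 3.5777, f(4.4) ≈ 3.8987, f(5.2) ≈ 4.1952, f(6) ≈ 4.4721.
T_5 = (Δt/2)·[f(t_0) + 2f(t_1) + ... + 2f(t_{4}) + f(t_5)].
Sum ≈ 14.8375.

14.8375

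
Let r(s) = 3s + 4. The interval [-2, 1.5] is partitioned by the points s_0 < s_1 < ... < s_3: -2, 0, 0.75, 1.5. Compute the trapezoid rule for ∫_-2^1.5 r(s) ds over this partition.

11.375

Subinterval widths: 2, 0.75, 0.75.
r(-2) = -2, r(0) = 4, r(0.75) = 6.25, r(1.5) = 8.5.
On each subinterval the trapezoid contributes (Δs_i/2)·[r(s_{i-1}) + r(s_i)].
Sum = 11.375.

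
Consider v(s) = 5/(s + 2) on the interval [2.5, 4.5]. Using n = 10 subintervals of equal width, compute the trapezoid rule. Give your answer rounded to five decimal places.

1.83905

Δs = (4.5 − 2.5)/10 = 0.2.
v(2.5) = 10/9, v(2.7) = 50/47, v(2.9) = 50/49, v(3.1) = 50/51, v(3.3) = 50/53, v(3.5) = 10/11, v(3.7) = 50/57, v(3.9) = 50/59, v(4.1) = 50/61, v(4.3) = 50/63, v(4.5) = 10/13.
T_10 = (Δs/2)·[v(s_0) + 2v(s_1) + ... + 2v(s_{9}) + v(s_10)].
Sum ≈ 1.83905.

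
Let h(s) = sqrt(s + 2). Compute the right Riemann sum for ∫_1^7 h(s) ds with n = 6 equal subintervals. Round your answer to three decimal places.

15.160

Δs = (7 − 1)/6 = 1.
Right endpoints: 2, 3, 4, 5, 6, 7.
h(2) ≈ 2.000, h(3) ≈ 2.236, h(4) ≈ 2.449, h(5) ≈ 2.646, h(6) ≈ 2.828, h(7) ≈ 3.000.
Sum = Δs · [h(2) + h(3) + h(4) + ...].
Sum ≈ 15.160.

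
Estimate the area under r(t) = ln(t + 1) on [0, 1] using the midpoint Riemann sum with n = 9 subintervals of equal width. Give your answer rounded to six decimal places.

Δt = (1 − 0)/9 = 1/9.
Midpoints: 1/18, 1/6, 5/18, 7/18, 0.5, 11/18, 13/18, 5/6, 17/18.
r(1/18) ≈ 0.054067, r(1/6) ≈ 0.154151, r(5/18) ≈ 0.245122, r(7/18) ≈ 0.328504, r(0.5) ≈ 0.405465, r(11/18) ≈ 0.476924, r(13/18) ≈ 0.543615, r(5/6) ≈ 0.606136, r(17/18) ≈ 0.664976.
Sum = Δt · [r(1/18) + r(1/6) + r(5/18) + ...].
Sum ≈ 0.386551.

0.386551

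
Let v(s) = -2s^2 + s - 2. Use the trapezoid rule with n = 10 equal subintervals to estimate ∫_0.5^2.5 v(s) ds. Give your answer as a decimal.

-11.36

Δs = (2.5 − 0.5)/10 = 0.2.
v(0.5) = -2, v(0.7) = -2.28, v(0.9) = -2.72, v(1.1) = -3.32, v(1.3) = -4.08, v(1.5) = -5, v(1.7) = -6.08, v(1.9) = -7.32, v(2.1) = -8.72, v(2.3) = -10.28, v(2.5) = -12.
T_10 = (Δs/2)·[v(s_0) + 2v(s_1) + ... + 2v(s_{9}) + v(s_10)].
Sum = -11.36.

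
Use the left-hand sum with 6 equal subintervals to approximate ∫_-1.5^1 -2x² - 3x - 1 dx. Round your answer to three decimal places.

-2.645

Δx = (1 − (-1.5))/6 = 5/12.
Left endpoints: -1.5, -13/12, -2/3, -0.25, 1/6, 7/12.
f(-1.5) = -1, f(-13/12) = -7/72, f(-2/3) = 1/9, f(-0.25) = -0.375, f(1/6) = -14/9, f(7/12) = -247/72.
Sum = Δx · [f(-1.5) + f(-13/12) + f(-2/3) + ...].
Sum ≈ -2.645.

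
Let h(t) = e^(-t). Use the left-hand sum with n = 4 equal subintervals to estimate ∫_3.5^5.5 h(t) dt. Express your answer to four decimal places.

Δt = (5.5 − 3.5)/4 = 0.5.
Left endpoints: 3.5, 4, 4.5, 5.
h(3.5) ≈ 0.0302, h(4) ≈ 0.0183, h(4.5) ≈ 0.0111, h(5) ≈ 0.0067.
Sum = Δt · [h(3.5) + h(4) + h(4.5) + h(5)].
Sum ≈ 0.0332.

0.0332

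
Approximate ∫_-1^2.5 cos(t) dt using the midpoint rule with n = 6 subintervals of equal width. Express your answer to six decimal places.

Δt = (2.5 − (-1))/6 = 7/12.
Midpoints: -17/24, -0.125, 11/24, 25/24, 1.625, 53/24.
f(-17/24) ≈ 0.759447, f(-0.125) ≈ 0.992198, f(11/24) ≈ 0.896791, f(25/24) ≈ 0.504782, f(1.625) ≈ -0.054177, f(53/24) ≈ -0.595218.
Sum = Δt · [f(-17/24) + f(-0.125) + f(11/24) + ...].
Sum ≈ 1.460563.

1.460563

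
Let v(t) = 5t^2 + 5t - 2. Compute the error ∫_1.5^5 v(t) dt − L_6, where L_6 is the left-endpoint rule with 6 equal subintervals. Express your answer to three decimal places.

Exact integral: ∫_1.5^5 v(t) dt ≈ 252.58333.
L_6 ≈ 215.29456.
Error ≈ 252.58333 − 215.29456 ≈ 37.289.

37.289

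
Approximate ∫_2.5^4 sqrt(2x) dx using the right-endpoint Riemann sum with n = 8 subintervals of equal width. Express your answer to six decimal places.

3.870952

Δx = (4 − 2.5)/8 = 0.1875.
Right endpoints: 2.6875, 2.875, 3.0625, 3.25, 3.4375, 3.625, 3.8125, 4.
f(2.6875) ≈ 2.318405, f(2.875) ≈ 2.397916, f(3.0625) ≈ 2.474874, f(3.25) ≈ 2.549510, f(3.4375) ≈ 2.622022, f(3.625) ≈ 2.692582, f(3.8125) ≈ 2.761340, f(4) ≈ 2.828427.
Sum = Δx · [f(2.6875) + f(2.875) + f(3.0625) + ...].
Sum ≈ 3.870952.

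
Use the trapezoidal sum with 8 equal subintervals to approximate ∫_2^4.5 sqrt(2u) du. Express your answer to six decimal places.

Δu = (4.5 − 2)/8 = 0.3125.
f(2) ≈ 2.000000, f(2.3125) ≈ 2.150581, f(2.625) ≈ 2.291288, f(2.9375) ≈ 2.423840, f(3.25) ≈ 2.549510, f(3.5625) ≈ 2.669270, f(3.875) ≈ 2.783882, f(4.1875) ≈ 2.893959, f(4.5) ≈ 3.000000.
T_8 = (Δu/2)·[f(u_0) + 2f(u_1) + ... + 2f(u_{7}) + f(u_8)].
Sum ≈ 6.331978.

6.331978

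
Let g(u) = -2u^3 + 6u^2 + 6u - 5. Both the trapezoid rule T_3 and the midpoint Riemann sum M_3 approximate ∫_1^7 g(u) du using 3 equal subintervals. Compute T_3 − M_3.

-108

T_3 = -474.
M_3 = -366.
T_3 − M_3 = -108.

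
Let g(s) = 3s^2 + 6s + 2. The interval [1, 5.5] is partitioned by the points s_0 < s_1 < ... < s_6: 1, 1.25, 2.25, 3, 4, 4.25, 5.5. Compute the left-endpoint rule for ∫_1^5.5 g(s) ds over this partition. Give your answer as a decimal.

207.5625

Subinterval widths: 0.25, 1, 0.75, 1, 0.25, 1.25.
Left endpoints: 1, 1.25, 2.25, 3, 4, 4.25.
g(1) = 11, g(1.25) = 14.1875, g(2.25) = 30.6875, g(3) = 47, g(4) = 74, g(4.25) = 81.6875.
Sum = Σ Δs_i · g(s_i).
Sum = 207.5625.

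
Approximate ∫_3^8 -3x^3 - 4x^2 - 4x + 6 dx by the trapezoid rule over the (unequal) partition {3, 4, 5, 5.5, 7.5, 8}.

-3837.1875

Subinterval widths: 1, 1, 0.5, 2, 0.5.
f(3) = -123, f(4) = -266, f(5) = -489, f(5.5) = -636.125, f(7.5) = -1514.625, f(8) = -1818.
On each subinterval the trapezoid contributes (Δx_i/2)·[f(x_{i-1}) + f(x_i)].
Sum = -3837.1875.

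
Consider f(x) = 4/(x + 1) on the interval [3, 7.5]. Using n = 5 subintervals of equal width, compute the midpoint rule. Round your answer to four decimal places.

3.0086

Δx = (7.5 − 3)/5 = 0.9.
Midpoints: 3.45, 4.35, 5.25, 6.15, 7.05.
f(3.45) = 80/89, f(4.35) = 80/107, f(5.25) = 0.64, f(6.15) = 80/143, f(7.05) = 80/161.
Sum = Δx · [f(3.45) + f(4.35) + f(5.25) + f(6.15) + f(7.05)].
Sum ≈ 3.0086.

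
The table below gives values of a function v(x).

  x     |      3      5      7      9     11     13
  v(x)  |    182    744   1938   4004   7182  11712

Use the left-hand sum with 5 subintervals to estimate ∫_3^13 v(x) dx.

28100

Δx = 2.
Sum = 2·[182 + 744 + 1938 + 4004 + 7182] = 28100.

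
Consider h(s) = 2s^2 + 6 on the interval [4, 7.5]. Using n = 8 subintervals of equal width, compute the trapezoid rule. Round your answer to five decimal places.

259.80664

Δs = (7.5 − 4)/8 = 0.4375.
h(4) = 38, h(4.4375) = 45.3828125, h(4.875) = 53.53125, h(5.3125) = 62.4453125, h(5.75) = 72.125, h(6.1875) = 82.5703125, h(6.625) = 93.78125, h(7.0625) = 105.7578125, h(7.5) = 118.5.
T_8 = (Δs/2)·[h(s_0) + 2h(s_1) + ... + 2h(s_{7}) + h(s_8)].
Sum ≈ 259.80664.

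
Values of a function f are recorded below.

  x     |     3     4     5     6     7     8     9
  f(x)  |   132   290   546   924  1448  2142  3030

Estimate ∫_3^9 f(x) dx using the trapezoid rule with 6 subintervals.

6931

Δx = 1.
T_6 = (1/2)·[132 + 2·290 + 2·546 + 2·924 + 2·1448 + 2·2142 + 3030] = 6931.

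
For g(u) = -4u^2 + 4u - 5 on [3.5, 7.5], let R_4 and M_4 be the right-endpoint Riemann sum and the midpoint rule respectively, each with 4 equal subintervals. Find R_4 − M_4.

R_4 = -520.
M_4 = -436.
R_4 − M_4 = -84.

-84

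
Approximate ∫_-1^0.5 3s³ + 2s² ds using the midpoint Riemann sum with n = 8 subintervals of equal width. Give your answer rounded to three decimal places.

0.048

Δs = (0.5 − (-1))/8 = 0.1875.
Midpoints: -0.90625, -0.71875, -0.53125, -0.34375, -0.15625, 0.03125, 0.21875, 0.40625.
f(-0.90625) = -19343/32768, f(-0.71875) = -2645/32768, f(-0.53125) = 3757/32768, f(-0.34375) = 3751/32768, f(-0.15625) = 1225/32768, f(0.03125) = 67/32768, f(0.21875) = 4165/32768, f(0.40625) = 17407/32768.
Sum = Δs · [f(-0.90625) + f(-0.71875) + f(-0.53125) + ...].
Sum ≈ 0.048.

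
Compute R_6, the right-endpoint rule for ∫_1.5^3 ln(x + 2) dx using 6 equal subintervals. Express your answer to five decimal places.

2.20666

Δx = (3 − 1.5)/6 = 0.25.
Right endpoints: 1.75, 2, 2.25, 2.5, 2.75, 3.
f(1.75) ≈ 1.32176, f(2) ≈ 1.38629, f(2.25) ≈ 1.44692, f(2.5) ≈ 1.50408, f(2.75) ≈ 1.55814, f(3) ≈ 1.60944.
Sum = Δx · [f(1.75) + f(2) + f(2.25) + ...].
Sum ≈ 2.20666.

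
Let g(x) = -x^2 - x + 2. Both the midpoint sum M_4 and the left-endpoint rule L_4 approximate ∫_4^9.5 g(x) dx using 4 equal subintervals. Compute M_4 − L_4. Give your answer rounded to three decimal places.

M_4 ≈ -289.71680.
L_4 = -237.48828125.
M_4 − L_4 ≈ -52.229.

-52.229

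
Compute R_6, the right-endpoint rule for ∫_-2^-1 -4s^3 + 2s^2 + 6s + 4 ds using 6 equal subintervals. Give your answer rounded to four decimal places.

Δs = (-1 − (-2))/6 = 1/6.
Right endpoints: -11/6, -5/3, -1.5, -4/3, -7/6, -1.
f(-11/6) = 658/27, f(-5/3) = 488/27, f(-1.5) = 13, f(-4/3) = 244/27, f(-7/6) = 164/27, f(-1) = 4.
Sum = Δs · [f(-11/6) + f(-5/3) + f(-1.5) + ...].
Sum ≈ 12.4259.

12.4259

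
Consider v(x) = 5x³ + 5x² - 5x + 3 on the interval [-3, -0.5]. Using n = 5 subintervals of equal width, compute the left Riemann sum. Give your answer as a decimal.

-48.75

Δx = (-0.5 − (-3))/5 = 0.5.
Left endpoints: -3, -2.5, -2, -1.5, -1.
v(-3) = -72, v(-2.5) = -31.375, v(-2) = -7, v(-1.5) = 4.875, v(-1) = 8.
Sum = Δx · [v(-3) + v(-2.5) + v(-2) + v(-1.5) + v(-1)].
Sum = -48.75.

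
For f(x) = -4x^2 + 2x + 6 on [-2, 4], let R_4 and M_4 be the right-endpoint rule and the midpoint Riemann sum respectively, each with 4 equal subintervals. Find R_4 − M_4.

-40.5

R_4 = -84.
M_4 = -43.5.
R_4 − M_4 = -40.5.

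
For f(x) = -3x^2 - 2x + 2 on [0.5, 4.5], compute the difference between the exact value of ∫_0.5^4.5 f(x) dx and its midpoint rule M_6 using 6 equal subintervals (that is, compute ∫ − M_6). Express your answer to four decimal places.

Exact integral: ∫_0.5^4.5 f(x) dx = -103.
M_6 ≈ -102.555556.
Error ≈ -103 − (-102.555556) ≈ -0.4444.

-0.4444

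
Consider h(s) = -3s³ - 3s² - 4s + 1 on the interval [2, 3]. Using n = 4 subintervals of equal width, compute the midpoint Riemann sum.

-76.6171875

Δs = (3 − 2)/4 = 0.25.
Midpoints: 2.125, 2.375, 2.625, 2.875.
h(2.125) = -25515/512, h(2.375) = -33593/512, h(2.625) = -43231/512, h(2.875) = -54573/512.
Sum = Δs · [h(2.125) + h(2.375) + h(2.625) + h(2.875)].
Sum = -76.6171875.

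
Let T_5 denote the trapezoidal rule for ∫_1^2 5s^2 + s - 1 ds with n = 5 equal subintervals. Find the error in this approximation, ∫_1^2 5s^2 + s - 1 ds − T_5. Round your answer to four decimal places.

Exact integral: ∫_1^2 f(s) ds ≈ 12.166667.
T_5 = 12.2.
Error ≈ 12.166667 − 12.2 ≈ -0.0333.

-0.0333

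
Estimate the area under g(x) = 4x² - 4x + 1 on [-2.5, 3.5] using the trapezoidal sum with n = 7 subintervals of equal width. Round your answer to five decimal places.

74.93878

Δx = (3.5 − (-2.5))/7 = 6/7.
g(-2.5) = 36, g(-23/14) = 900/49, g(-11/14) = 324/49, g(1/14) = 36/49, g(13/14) = 36/49, g(25/14) = 324/49, g(37/14) = 900/49, g(3.5) = 36.
T_7 = (Δx/2)·[g(x_0) + 2g(x_1) + ... + 2g(x_{6}) + g(x_7)].
Sum ≈ 74.93878.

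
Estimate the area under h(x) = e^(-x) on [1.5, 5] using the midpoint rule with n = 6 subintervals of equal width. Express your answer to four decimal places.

0.2134

Δx = (5 − 1.5)/6 = 7/12.
Midpoints: 43/24, 2.375, 71/24, 85/24, 4.125, 113/24.
h(43/24) ≈ 0.1667, h(2.375) ≈ 0.0930, h(71/24) ≈ 0.0519, h(85/24) ≈ 0.0290, h(4.125) ≈ 0.0162, h(113/24) ≈ 0.0090.
Sum = Δx · [h(43/24) + h(2.375) + h(71/24) + ...].
Sum ≈ 0.2134.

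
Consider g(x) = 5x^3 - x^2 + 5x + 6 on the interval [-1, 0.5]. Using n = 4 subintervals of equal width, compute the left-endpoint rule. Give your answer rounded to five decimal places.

Δx = (0.5 − (-1))/4 = 0.375.
Left endpoints: -1, -0.625, -0.25, 0.125.
g(-1) = -5, g(-0.625) = 647/512, g(-0.25) = 4.609375, g(0.125) = 3389/512.
Sum = Δx · [g(-1) + g(-0.625) + g(-0.25) + g(0.125)].
Sum ≈ 2.80957.

2.80957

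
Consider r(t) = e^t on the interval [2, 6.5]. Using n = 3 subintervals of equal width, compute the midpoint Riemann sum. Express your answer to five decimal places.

Δt = (6.5 − 2)/3 = 1.5.
Midpoints: 2.75, 4.25, 5.75.
r(2.75) ≈ 15.64263, r(4.25) ≈ 70.10541, r(5.75) ≈ 314.19066.
Sum = Δt · [r(2.75) + r(4.25) + r(5.75)].
Sum ≈ 599.90806.

599.90806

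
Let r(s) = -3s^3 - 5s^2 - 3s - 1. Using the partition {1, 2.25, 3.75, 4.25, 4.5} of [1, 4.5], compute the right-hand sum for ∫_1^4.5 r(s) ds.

Subinterval widths: 1.25, 1.5, 0.5, 0.25.
Right endpoints: 2.25, 3.75, 4.25, 4.5.
r(2.25) = -67.234375, r(3.75) = -240.765625, r(4.25) = -334.359375, r(4.5) = -389.125.
Sum = Σ Δs_i · r(s_i).
Sum = -709.65234375.

-709.65234375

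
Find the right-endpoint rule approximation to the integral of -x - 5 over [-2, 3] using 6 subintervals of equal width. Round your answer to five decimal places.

-29.58333

Δx = (3 − (-2))/6 = 5/6.
Right endpoints: -7/6, -1/3, 0.5, 4/3, 13/6, 3.
f(-7/6) = -23/6, f(-1/3) = -14/3, f(0.5) = -5.5, f(4/3) = -19/3, f(13/6) = -43/6, f(3) = -8.
Sum = Δx · [f(-7/6) + f(-1/3) + f(0.5) + ...].
Sum ≈ -29.58333.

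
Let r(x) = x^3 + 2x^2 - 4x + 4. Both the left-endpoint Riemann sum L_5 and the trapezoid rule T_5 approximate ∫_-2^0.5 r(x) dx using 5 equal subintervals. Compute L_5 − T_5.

L_5 = 21.25.
T_5 = 18.90625.
L_5 − T_5 = 2.34375.

2.34375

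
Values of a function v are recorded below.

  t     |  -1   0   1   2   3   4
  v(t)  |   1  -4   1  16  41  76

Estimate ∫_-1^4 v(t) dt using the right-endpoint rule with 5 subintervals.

Δt = 1.
Sum = 1·[(-4) + 1 + 16 + 41 + 76] = 130.

130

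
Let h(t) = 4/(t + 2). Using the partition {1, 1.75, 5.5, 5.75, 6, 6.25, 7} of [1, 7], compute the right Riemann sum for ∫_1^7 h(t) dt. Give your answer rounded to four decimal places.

Subinterval widths: 0.75, 3.75, 0.25, 0.25, 0.25, 0.75.
Right endpoints: 1.75, 5.5, 5.75, 6, 6.25, 7.
h(1.75) = 16/15, h(5.5) = 8/15, h(5.75) = 16/31, h(6) = 0.5, h(6.25) = 16/33, h(7) = 4/9.
Sum = Σ Δt_i · h(t_i).
Sum ≈ 3.5086.

3.5086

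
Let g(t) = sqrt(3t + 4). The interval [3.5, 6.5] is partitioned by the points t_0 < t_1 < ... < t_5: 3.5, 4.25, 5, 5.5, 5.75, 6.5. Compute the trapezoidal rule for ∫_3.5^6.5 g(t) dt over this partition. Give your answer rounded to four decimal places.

13.0424

Subinterval widths: 0.75, 0.75, 0.5, 0.25, 0.75.
g(3.5) ≈ 3.8079, g(4.25) ≈ 4.0927, g(5) ≈ 4.3589, g(5.5) ≈ 4.5277, g(5.75) ≈ 4.6098, g(6.5) ≈ 4.8477.
On each subinterval the trapezoid contributes (Δt_i/2)·[g(t_{i-1}) + g(t_i)].
Sum ≈ 13.0424.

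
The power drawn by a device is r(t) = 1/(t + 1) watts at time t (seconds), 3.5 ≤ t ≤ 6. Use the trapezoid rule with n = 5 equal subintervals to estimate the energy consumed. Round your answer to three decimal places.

Δt = (6 − 3.5)/5 = 0.5.
r(3.5) = 2/9, r(4) = 0.2, r(4.5) = 2/11, r(5) = 1/6, r(5.5) = 2/13, r(6) = 1/7.
T_5 = (Δt/2)·[r(t_0) + 2r(t_1) + ... + 2r(t_{4}) + r(t_5)].
Sum ≈ 0.442.

0.442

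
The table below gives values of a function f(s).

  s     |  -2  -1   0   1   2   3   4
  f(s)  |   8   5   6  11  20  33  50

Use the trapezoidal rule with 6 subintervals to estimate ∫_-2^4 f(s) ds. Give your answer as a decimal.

104

Δs = 1.
T_6 = (1/2)·[8 + 2·5 + 2·6 + 2·11 + 2·20 + 2·33 + 50] = 104.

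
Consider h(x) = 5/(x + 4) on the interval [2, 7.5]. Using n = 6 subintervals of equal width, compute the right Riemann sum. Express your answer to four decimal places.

3.0773

Δx = (7.5 − 2)/6 = 11/12.
Right endpoints: 35/12, 23/6, 4.75, 17/3, 79/12, 7.5.
h(35/12) = 60/83, h(23/6) = 30/47, h(4.75) = 4/7, h(17/3) = 15/29, h(79/12) = 60/127, h(7.5) = 10/23.
Sum = Δx · [h(35/12) + h(23/6) + h(4.75) + ...].
Sum ≈ 3.0773.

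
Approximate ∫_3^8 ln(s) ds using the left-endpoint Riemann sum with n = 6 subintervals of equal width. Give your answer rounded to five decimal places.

7.91901

Δs = (8 − 3)/6 = 5/6.
Left endpoints: 3, 23/6, 14/3, 5.5, 19/3, 43/6.
f(3) ≈ 1.09861, f(23/6) ≈ 1.34373, f(14/3) ≈ 1.54045, f(5.5) ≈ 1.70475, f(19/3) ≈ 1.84583, f(43/6) ≈ 1.96944.
Sum = Δs · [f(3) + f(23/6) + f(14/3) + ...].
Sum ≈ 7.91901.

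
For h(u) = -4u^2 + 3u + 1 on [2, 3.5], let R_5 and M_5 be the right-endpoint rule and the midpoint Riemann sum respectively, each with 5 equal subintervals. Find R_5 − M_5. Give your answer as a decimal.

-4.41

R_5 = -36.99.
M_5 = -32.58.
R_5 − M_5 = -4.41.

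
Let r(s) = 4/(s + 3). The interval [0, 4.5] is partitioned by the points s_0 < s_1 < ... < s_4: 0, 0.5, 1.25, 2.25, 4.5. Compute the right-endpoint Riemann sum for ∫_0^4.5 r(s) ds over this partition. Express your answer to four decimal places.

3.2392

Subinterval widths: 0.5, 0.75, 1, 2.25.
Right endpoints: 0.5, 1.25, 2.25, 4.5.
r(0.5) = 8/7, r(1.25) = 16/17, r(2.25) = 16/21, r(4.5) = 8/15.
Sum = Σ Δs_i · r(s_i).
Sum ≈ 3.2392.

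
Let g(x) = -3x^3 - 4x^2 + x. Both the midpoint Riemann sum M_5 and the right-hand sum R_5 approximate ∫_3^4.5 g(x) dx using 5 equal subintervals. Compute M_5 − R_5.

M_5 = -326.2471875.
R_5 = -362.9025.
M_5 − R_5 = 36.6553125.

36.6553125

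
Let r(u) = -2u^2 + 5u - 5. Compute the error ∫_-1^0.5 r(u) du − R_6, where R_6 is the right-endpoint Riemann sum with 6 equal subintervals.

Exact integral: ∫_-1^0.5 r(u) du = -10.125.
R_6 = -9.03125.
Error = -10.125 − (-9.03125) = -1.09375.

-1.09375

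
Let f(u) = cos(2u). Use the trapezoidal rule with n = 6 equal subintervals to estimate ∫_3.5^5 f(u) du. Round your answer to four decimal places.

-0.5879

Δu = (5 − 3.5)/6 = 0.25.
f(3.5) ≈ 0.7539, f(3.75) ≈ 0.3466, f(4) ≈ -0.1455, f(4.25) ≈ -0.6020, f(4.5) ≈ -0.9111, f(4.75) ≈ -0.9972, f(5) ≈ -0.8391.
T_6 = (Δu/2)·[f(u_0) + 2f(u_1) + ... + 2f(u_{5}) + f(u_6)].
Sum ≈ -0.5879.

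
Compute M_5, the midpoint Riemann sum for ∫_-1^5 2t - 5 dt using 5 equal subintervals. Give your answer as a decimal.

-6

Δt = (5 − (-1))/5 = 1.2.
Midpoints: -0.4, 0.8, 2, 3.2, 4.4.
f(-0.4) = -5.8, f(0.8) = -3.4, f(2) = -1, f(3.2) = 1.4, f(4.4) = 3.8.
Sum = Δt · [f(-0.4) + f(0.8) + f(2) + f(3.2) + f(4.4)].
Sum = -6.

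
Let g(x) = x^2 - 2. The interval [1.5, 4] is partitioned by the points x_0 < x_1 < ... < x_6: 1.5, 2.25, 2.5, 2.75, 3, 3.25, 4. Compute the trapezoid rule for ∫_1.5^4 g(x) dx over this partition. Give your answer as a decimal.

Subinterval widths: 0.75, 0.25, 0.25, 0.25, 0.25, 0.75.
g(1.5) = 0.25, g(2.25) = 3.0625, g(2.5) = 4.25, g(2.75) = 5.5625, g(3) = 7, g(3.25) = 8.5625, g(4) = 14.
On each subinterval the trapezoid contributes (Δx_i/2)·[g(x_{i-1}) + g(x_i)].
Sum = 15.359375.

15.359375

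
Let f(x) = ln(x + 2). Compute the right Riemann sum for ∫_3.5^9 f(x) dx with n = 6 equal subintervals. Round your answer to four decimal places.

Δx = (9 − 3.5)/6 = 11/12.
Right endpoints: 53/12, 16/3, 6.25, 43/6, 97/12, 9.
f(53/12) ≈ 1.8589, f(16/3) ≈ 1.9924, f(6.25) ≈ 2.1102, f(43/6) ≈ 2.2156, f(97/12) ≈ 2.3109, f(9) ≈ 2.3979.
Sum = Δx · [f(53/12) + f(16/3) + f(6.25) + ...].
Sum ≈ 11.8121.

11.8121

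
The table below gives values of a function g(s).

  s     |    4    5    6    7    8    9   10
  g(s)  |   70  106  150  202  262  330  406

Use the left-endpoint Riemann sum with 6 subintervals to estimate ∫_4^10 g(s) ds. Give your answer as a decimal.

Δs = 1.
Sum = 1·[70 + 106 + 150 + 202 + 262 + 330] = 1120.

1120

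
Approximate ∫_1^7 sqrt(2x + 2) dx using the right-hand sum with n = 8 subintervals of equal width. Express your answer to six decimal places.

19.404987

Δx = (7 − 1)/8 = 0.75.
Right endpoints: 1.75, 2.5, 3.25, 4, 4.75, 5.5, 6.25, 7.
f(1.75) ≈ 2.345208, f(2.5) ≈ 2.645751, f(3.25) ≈ 2.915476, f(4) ≈ 3.162278, f(4.75) ≈ 3.391165, f(5.5) ≈ 3.605551, f(6.25) ≈ 3.807887, f(7) ≈ 4.000000.
Sum = Δx · [f(1.75) + f(2.5) + f(3.25) + ...].
Sum ≈ 19.404987.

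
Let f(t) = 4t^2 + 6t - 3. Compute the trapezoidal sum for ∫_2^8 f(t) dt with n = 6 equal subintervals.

838

Δt = (8 − 2)/6 = 1.
f(2) = 25, f(3) = 51, f(4) = 85, f(5) = 127, f(6) = 177, f(7) = 235, f(8) = 301.
T_6 = (Δt/2)·[f(t_0) + 2f(t_1) + ... + 2f(t_{5}) + f(t_6)].
Sum = 838.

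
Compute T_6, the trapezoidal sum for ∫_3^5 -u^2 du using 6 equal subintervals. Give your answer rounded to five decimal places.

-32.70370

Δu = (5 − 3)/6 = 1/3.
f(3) = -9, f(10/3) = -100/9, f(11/3) = -121/9, f(4) = -16, f(13/3) = -169/9, f(14/3) = -196/9, f(5) = -25.
T_6 = (Δu/2)·[f(u_0) + 2f(u_1) + ... + 2f(u_{5}) + f(u_6)].
Sum ≈ -32.70370.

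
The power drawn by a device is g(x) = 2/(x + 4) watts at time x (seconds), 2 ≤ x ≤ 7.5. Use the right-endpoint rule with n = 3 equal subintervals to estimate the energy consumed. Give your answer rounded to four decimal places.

1.1662

Δx = (7.5 − 2)/3 = 11/6.
Right endpoints: 23/6, 17/3, 7.5.
g(23/6) = 12/47, g(17/3) = 6/29, g(7.5) = 4/23.
Sum = Δx · [g(23/6) + g(17/3) + g(7.5)].
Sum ≈ 1.1662.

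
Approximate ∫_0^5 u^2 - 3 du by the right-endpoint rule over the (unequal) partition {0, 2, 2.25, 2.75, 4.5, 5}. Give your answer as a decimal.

45.984375

Subinterval widths: 2, 0.25, 0.5, 1.75, 0.5.
Right endpoints: 2, 2.25, 2.75, 4.5, 5.
f(2) = 1, f(2.25) = 2.0625, f(2.75) = 4.5625, f(4.5) = 17.25, f(5) = 22.
Sum = Σ Δu_i · f(u_i).
Sum = 45.984375.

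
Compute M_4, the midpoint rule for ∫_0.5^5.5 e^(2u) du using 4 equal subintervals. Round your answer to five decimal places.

23359.25710

Δu = (5.5 − 0.5)/4 = 1.25.
Midpoints: 1.125, 2.375, 3.625, 4.875.
f(1.125) ≈ 9.48774, f(2.375) ≈ 115.58428, f(3.625) ≈ 1408.10485, f(4.875) ≈ 17154.22881.
Sum = Δu · [f(1.125) + f(2.375) + f(3.625) + f(4.875)].
Sum ≈ 23359.25710.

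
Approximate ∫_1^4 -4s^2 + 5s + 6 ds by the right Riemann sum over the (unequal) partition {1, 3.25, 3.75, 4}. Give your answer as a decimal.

Subinterval widths: 2.25, 0.5, 0.25.
Right endpoints: 3.25, 3.75, 4.
f(3.25) = -20, f(3.75) = -31.5, f(4) = -38.
Sum = Σ Δs_i · f(s_i).
Sum = -70.25.

-70.25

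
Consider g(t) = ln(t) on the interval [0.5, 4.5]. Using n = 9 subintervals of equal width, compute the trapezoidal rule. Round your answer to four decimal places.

Δt = (4.5 − 0.5)/9 = 4/9.
g(0.5) ≈ -0.6931, g(17/18) ≈ -0.0572, g(25/18) ≈ 0.3285, g(11/6) ≈ 0.6061, g(41/18) ≈ 0.8232, g(49/18) ≈ 1.0014, g(19/6) ≈ 1.1527, g(65/18) ≈ 1.2840, g(73/18) ≈ 1.4001, g(4.5) ≈ 1.5041.
T_9 = (Δt/2)·[g(t_0) + 2g(t_1) + ... + 2g(t_{8}) + g(t_9)].
Sum ≈ 3.0864.

3.0864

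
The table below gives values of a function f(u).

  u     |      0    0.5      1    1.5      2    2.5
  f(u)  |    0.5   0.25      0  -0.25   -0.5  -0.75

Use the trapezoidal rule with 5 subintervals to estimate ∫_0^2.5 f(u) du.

Δu = 0.5.
T_5 = (0.5/2)·[0.5 + 2·0.25 + 2·0 + 2·(-0.25) + 2·(-0.5) + (-0.75)] = -0.3125.

-0.3125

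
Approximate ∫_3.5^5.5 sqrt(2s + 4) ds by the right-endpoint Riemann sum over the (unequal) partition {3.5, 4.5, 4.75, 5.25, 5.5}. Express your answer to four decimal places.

7.3963

Subinterval widths: 1, 0.25, 0.5, 0.25.
Right endpoints: 4.5, 4.75, 5.25, 5.5.
f(4.5) ≈ 3.6056, f(4.75) ≈ 3.6742, f(5.25) ≈ 3.8079, f(5.5) ≈ 3.8730.
Sum = Σ Δs_i · f(s_i).
Sum ≈ 7.3963.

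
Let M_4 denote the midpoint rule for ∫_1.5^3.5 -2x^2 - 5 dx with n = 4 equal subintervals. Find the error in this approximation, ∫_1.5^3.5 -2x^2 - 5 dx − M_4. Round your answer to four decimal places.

Exact integral: ∫_1.5^3.5 f(x) dx ≈ -36.333333.
M_4 = -36.25.
Error ≈ -36.333333 − (-36.25) ≈ -0.0833.

-0.0833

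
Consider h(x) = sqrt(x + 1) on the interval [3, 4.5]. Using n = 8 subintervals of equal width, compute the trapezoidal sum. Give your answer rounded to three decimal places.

Δx = (4.5 − 3)/8 = 0.1875.
h(3) ≈ 2.000, h(3.1875) ≈ 2.046, h(3.375) ≈ 2.092, h(3.5625) ≈ 2.136, h(3.75) ≈ 2.179, h(3.9375) ≈ 2.222, h(4.125) ≈ 2.264, h(4.3125) ≈ 2.305, h(4.5) ≈ 2.345.
T_8 = (Δx/2)·[h(x_0) + 2h(x_1) + ... + 2h(x_{7}) + h(x_8)].
Sum ≈ 3.266.

3.266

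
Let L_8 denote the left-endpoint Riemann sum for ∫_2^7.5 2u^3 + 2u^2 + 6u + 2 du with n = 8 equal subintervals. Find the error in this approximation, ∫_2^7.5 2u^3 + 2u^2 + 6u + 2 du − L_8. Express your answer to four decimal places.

318.5900

Exact integral: ∫_2^7.5 f(u) du ≈ 2017.697917.
L_8 ≈ 1699.107910.
Error ≈ 2017.697917 − 1699.107910 ≈ 318.5900.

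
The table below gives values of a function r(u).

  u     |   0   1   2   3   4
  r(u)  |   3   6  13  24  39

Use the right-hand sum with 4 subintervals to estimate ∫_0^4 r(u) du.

Δu = 1.
Sum = 1·[6 + 13 + 24 + 39] = 82.

82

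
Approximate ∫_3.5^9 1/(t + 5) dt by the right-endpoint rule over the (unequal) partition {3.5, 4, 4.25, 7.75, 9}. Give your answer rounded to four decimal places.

Subinterval widths: 0.5, 0.25, 3.5, 1.25.
Right endpoints: 4, 4.25, 7.75, 9.
f(4) = 1/9, f(4.25) = 4/37, f(7.75) = 4/51, f(9) = 1/14.
Sum = Σ Δt_i · f(t_i).
Sum ≈ 0.4464.

0.4464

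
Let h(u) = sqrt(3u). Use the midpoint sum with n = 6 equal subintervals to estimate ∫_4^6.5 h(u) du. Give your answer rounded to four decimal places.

9.8986

Δu = (6.5 − 4)/6 = 5/12.
Midpoints: 101/24, 4.625, 121/24, 131/24, 5.875, 151/24.
h(101/24) ≈ 3.5532, h(4.625) ≈ 3.7249, h(121/24) ≈ 3.8891, h(131/24) ≈ 4.0466, h(5.875) ≈ 4.1982, h(151/24) ≈ 4.3445.
Sum = Δu · [h(101/24) + h(4.625) + h(121/24) + ...].
Sum ≈ 9.8986.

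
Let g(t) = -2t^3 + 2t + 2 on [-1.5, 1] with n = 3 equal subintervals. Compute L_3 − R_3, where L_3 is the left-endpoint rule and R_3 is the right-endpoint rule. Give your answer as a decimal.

L_3 ≈ 7.77778.
R_3 ≈ 4.65278.
L_3 − R_3 = 3.125.

3.125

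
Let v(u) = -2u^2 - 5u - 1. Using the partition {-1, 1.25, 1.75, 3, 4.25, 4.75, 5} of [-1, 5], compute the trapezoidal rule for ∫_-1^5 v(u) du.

-155.1875

Subinterval widths: 2.25, 0.5, 1.25, 1.25, 0.5, 0.25.
v(-1) = 2, v(1.25) = -10.375, v(1.75) = -15.875, v(3) = -34, v(4.25) = -58.375, v(4.75) = -69.875, v(5) = -76.
On each subinterval the trapezoid contributes (Δu_i/2)·[v(u_{i-1}) + v(u_i)].
Sum = -155.1875.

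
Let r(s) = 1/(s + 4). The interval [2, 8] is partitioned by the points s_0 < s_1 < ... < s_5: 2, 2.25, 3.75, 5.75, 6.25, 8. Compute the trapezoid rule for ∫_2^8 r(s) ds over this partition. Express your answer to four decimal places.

0.6975

Subinterval widths: 0.25, 1.5, 2, 0.5, 1.75.
r(2) = 1/6, r(2.25) = 0.16, r(3.75) = 4/31, r(5.75) = 4/39, r(6.25) = 4/41, r(8) = 1/12.
On each subinterval the trapezoid contributes (Δs_i/2)·[r(s_{i-1}) + r(s_i)].
Sum ≈ 0.6975.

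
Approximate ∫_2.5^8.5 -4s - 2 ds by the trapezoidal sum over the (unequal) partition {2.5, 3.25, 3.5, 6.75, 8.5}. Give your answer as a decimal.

Subinterval widths: 0.75, 0.25, 3.25, 1.75.
f(2.5) = -12, f(3.25) = -15, f(3.5) = -16, f(6.75) = -29, f(8.5) = -36.
On each subinterval the trapezoid contributes (Δs_i/2)·[f(s_{i-1}) + f(s_i)].
Sum = -144.

-144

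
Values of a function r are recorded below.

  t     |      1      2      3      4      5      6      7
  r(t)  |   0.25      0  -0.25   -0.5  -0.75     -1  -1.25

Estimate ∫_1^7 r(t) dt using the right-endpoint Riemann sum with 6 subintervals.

Δt = 1.
Sum = 1·[0 + (-0.25) + (-0.5) + (-0.75) + (-1) + (-1.25)] = -3.75.

-3.75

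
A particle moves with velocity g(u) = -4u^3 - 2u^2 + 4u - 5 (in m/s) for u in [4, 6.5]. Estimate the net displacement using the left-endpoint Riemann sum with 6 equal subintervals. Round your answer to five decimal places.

-1449.80613

Δu = (6.5 − 4)/6 = 5/12.
Left endpoints: 4, 53/12, 29/6, 5.25, 17/3, 73/12.
g(4) = -277, g(53/12) = -160259/432, g(29/6) = -13069/27, g(5.25) = -617.9375, g(17/3) = -20909/27, g(73/12) = -412639/432.
Sum = Δu · [g(4) + g(53/12) + g(29/6) + ...].
Sum ≈ -1449.80613.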